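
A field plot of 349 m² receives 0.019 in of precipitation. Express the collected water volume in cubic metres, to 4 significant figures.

0.1684 cubic metres

Depth: 0.019 in × 25.4 = 0.4826 mm.
1 mm over 1 m² is 1 L, so volume = 0.4826 × 349 = 168.4274 L = 0.1684 m³.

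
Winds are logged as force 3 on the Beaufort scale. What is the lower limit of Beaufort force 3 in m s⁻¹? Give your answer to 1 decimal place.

3.4 m/s

Beaufort 3 (gentle breeze) spans 3.4–5.4 m/s.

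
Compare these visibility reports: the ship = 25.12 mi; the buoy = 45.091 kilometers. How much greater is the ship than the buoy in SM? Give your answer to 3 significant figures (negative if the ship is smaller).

-2.90 SM

the buoy: 45.091 km = 28.0182 SM.
Difference: 25.1200 − 28.0182 = -2.90 SM.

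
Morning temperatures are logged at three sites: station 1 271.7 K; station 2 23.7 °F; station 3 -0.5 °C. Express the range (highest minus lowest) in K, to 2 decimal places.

station 1: 271.7 K = -1.450 °C.
station 2: 23.7 °F = -4.611 °C.
Spread: (-0.500) − (-4.611) = 4.111 °C.

4.11 K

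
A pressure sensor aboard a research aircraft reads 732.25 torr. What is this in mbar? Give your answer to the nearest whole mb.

1 mmHg = 1.33322 mb, so 732.25 × 1.33322 = 976 mb.

976 mb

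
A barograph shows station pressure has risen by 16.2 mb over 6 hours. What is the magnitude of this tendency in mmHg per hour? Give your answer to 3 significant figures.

16.2 mb / 6 h × 0.750062 mmHg/mb = 2.03 mmHg/h.

2.03 mmHg per hour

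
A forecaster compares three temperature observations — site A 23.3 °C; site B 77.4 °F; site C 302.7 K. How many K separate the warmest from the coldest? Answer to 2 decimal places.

site B: 77.4 °F = 25.222 °C.
site C: 302.7 K = 29.550 °C.
Spread: 29.550 − 23.300 = 6.250 °C.

6.25 K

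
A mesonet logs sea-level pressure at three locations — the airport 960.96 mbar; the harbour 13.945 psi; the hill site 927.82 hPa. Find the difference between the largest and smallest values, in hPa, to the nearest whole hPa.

the airport: 960.96 mb = 960.96 hPa.
the harbour: 13.945 psi = 961.47 hPa.
Spread: 961.47 − 927.82 = 34 hPa.

34 hPa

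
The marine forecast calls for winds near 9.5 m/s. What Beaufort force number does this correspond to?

Beaufort force 5

9.5 m/s lies in the Beaufort 5 band (fresh breeze, 8.0–10.7 m/s).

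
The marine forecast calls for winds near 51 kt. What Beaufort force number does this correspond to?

Beaufort force 10

51 kt lies in the Beaufort 10 band (storm, 48–55 kt).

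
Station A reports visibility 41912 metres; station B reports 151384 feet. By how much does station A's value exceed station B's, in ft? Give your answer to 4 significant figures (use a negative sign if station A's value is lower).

-13880 ft

station A: 41912 m = 137506.56 ft.
Difference: 137506.56 − 151384.00 = -13880 ft.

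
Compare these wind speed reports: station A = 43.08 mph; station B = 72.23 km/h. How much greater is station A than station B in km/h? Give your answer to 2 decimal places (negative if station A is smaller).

-2.90 km/h

station A: 43.08 mph = 69.3305 km/h.
Difference: 69.3305 − 72.2300 = -2.90 km/h.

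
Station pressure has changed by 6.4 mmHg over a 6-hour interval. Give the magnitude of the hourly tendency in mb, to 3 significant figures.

6.4 mmHg / 6 h × 1.33322 mb/mmHg = 1.42 mb/h.

1.42 mb per hour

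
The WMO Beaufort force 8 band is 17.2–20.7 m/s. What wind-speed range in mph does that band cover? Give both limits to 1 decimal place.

38.5 to 46.3 mph

17.2–20.7 m/s × 2.237 = 38.5–46.3 mph.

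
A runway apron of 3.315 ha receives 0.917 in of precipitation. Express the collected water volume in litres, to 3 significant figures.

Depth: 0.917 in × 25.4 = 23.2918 mm.
Area: 3.315 ha = 33150 m².
1 mm over 1 m² is 1 L, so volume = 23.2918 × 33150 = 772123.17 L ≈ 772000 L.

772000 litres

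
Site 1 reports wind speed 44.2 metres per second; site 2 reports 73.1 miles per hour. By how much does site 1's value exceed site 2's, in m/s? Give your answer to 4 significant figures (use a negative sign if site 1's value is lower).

11.52 m/s

site 2: 73.1 mph = 32.6786 m/s.
Difference: 44.2000 − 32.6786 = 11.52 m/s.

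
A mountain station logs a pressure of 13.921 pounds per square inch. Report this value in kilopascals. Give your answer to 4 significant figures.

95.98 kPa

1 psi = 6.89476 kPa, so 13.921 × 6.89476 = 95.98 kPa.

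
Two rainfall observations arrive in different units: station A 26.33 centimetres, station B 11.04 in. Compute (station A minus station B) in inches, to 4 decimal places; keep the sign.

-0.6739 in

station A: 26.33 cm = 10.366142 in.
Difference: 10.366142 − 11.040000 = -0.6739 in.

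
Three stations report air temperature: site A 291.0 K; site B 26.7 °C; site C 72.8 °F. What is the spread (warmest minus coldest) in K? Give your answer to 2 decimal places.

8.85 K

site A: 291.0 K = 17.850 °C.
site C: 72.8 °F = 22.667 °C.
Spread: 26.700 − 17.850 = 8.850 °C.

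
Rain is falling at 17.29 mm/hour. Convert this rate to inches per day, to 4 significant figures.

16.34 in/day

17.29 mm/hour × 0.0393701 in/mm × 24 hour/day = 16.34 in/day.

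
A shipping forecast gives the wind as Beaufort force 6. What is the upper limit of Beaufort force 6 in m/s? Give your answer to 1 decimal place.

Beaufort 6 (strong breeze) spans 10.8–13.8 m/s.

13.8 m/s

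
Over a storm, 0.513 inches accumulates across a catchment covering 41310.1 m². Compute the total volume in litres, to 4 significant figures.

Depth: 0.513 in × 25.4 = 13.0302 mm.
1 mm over 1 m² is 1 L, so volume = 13.0302 × 41310.1 = 538278.87 L ≈ 538300 L.

538300 litres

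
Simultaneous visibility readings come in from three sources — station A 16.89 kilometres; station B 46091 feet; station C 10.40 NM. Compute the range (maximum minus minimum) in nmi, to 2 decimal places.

2.81 nmi

station A: 16.89 km = 9.1199 nmi.
station B: 46091 ft = 7.5856 nmi.
Spread: 10.4000 − 7.5856 = 2.81 nmi.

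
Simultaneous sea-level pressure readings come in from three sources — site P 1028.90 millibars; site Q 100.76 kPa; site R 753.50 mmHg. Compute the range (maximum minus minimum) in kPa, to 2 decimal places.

2.43 kPa

site P: 1028.90 mb = 102.8900 kPa.
site R: 753.50 mmHg = 100.4584 kPa.
Spread: 102.8900 − 100.4584 = 2.43 kPa.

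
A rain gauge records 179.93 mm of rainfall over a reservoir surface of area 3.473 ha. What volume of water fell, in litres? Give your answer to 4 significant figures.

6249000 litres

Area: 3.473 ha = 34730 m².
1 mm over 1 m² is 1 L, so volume = 179.93 × 34730 = 6248968.9 L ≈ 6249000 L.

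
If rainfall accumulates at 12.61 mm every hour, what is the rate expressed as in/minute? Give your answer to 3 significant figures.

12.61 mm/hour × 0.0393701 in/mm × 0.0166667 hour/minute = 0.00827 in/minute.

0.00827 in/minute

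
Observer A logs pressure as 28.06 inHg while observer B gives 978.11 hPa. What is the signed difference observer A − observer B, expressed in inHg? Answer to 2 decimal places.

-0.82 inHg

observer B: 978.11 hPa = 28.8836 inHg.
Difference: 28.0600 − 28.8836 = -0.82 inHg.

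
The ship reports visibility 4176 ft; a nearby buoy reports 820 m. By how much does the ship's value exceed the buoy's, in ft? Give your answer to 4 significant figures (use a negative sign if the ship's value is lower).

1486 ft

the buoy: 820 m = 2690.29 ft.
Difference: 4176.00 − 2690.29 = 1486 ft.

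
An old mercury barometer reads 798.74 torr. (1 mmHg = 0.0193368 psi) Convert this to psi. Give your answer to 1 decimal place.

1 mmHg = 0.0193368 psi, so 798.74 × 0.0193368 = 15.4 psi.

15.4 psi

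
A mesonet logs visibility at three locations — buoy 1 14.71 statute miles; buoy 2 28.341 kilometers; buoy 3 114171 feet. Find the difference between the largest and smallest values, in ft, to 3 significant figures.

36500 ft

buoy 1: 14.71 SM = 77668.80 ft.
buoy 2: 28.341 km = 92982.28 ft.
Spread: 114171.00 − 77668.80 = 36500 ft.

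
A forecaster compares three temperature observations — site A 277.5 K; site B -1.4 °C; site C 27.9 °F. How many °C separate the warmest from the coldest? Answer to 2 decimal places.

6.63 °C

site A: 277.5 K = 4.350 °C.
site C: 27.9 °F = -2.278 °C.
Spread: 4.350 − (-2.278) = 6.628 °C.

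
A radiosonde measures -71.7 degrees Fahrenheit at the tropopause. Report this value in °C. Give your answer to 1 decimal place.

°C = (°F − 32) × 5/9 = (-71.7 − 32) / 1.8 = -57.6 °C.

-57.6 °C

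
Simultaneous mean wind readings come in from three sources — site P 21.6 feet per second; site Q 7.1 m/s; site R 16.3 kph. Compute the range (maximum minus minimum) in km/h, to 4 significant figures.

9.260 km/h

site P: 21.6 ft/s = 23.70125 km/h.
site Q: 7.1 m/s = 25.56000 km/h.
Spread: 25.56000 − 16.30000 = 9.260 km/h.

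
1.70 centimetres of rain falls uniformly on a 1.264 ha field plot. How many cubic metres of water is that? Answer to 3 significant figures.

215 cubic metres

Depth: 1.70 cm × 10 = 17 mm.
Area: 1.264 ha = 12640 m².
1 mm over 1 m² is 1 L, so volume = 17 × 12640 = 214880 L = 215 m³.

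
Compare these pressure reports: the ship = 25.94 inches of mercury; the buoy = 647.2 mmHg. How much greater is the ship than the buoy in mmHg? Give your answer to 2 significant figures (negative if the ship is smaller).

12 mmHg

the ship: 25.94 inHg = 658.88 mmHg.
Difference: 658.88 − 647.20 = 12 mmHg.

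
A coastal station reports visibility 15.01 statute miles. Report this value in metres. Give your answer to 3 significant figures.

1 SM = 1609.34 m, so 15.01 × 1609.34 = 24200 m.

24200 m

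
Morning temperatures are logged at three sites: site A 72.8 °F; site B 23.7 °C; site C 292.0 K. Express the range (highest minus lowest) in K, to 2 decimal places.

site A: 72.8 °F = 22.667 °C.
site C: 292.0 K = 18.850 °C.
Spread: 23.700 − 18.850 = 4.850 °C.

4.85 K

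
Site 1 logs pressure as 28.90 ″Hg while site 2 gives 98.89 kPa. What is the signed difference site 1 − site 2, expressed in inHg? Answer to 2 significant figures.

site 2: 98.89 kPa = 29.2022 inHg.
Difference: 28.9000 − 29.2022 = -0.30 inHg.

-0.30 inHg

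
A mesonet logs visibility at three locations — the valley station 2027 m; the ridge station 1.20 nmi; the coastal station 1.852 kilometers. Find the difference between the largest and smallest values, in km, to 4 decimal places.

0.3704 km

the valley station: 2027 m = 2.027000 km.
the ridge station: 1.20 nmi = 2.222400 km.
Spread: 2.222400 − 1.852000 = 0.3704 km.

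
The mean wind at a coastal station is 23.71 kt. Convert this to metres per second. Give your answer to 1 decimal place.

1 kt = 0.514444 m/s, so 23.71 × 0.514444 = 12.2 m/s.

12.2 m/s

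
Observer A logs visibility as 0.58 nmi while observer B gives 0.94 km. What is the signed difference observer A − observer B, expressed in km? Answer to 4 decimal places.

observer A: 0.58 nmi = 1.074160 km.
Difference: 1.074160 − 0.940000 = 0.1342 km.

0.1342 km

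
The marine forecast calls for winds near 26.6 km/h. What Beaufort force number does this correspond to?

26.6 km/h = 7.4 m/s, which is Beaufort 4 (moderate breeze, 5.5–7.9 m/s).

Beaufort force 4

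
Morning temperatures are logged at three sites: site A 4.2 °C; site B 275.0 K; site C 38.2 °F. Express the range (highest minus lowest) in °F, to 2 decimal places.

site B: 275.0 K = 1.850 °C.
site C: 38.2 °F = 3.444 °C.
Spread: 4.200 − 1.850 = 2.350 °C = 4.23 °F.

4.23 °F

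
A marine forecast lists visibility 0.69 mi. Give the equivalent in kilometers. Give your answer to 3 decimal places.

1.110 km

1 SM = 1.60934 km, so 0.69 × 1.60934 = 1.110 km.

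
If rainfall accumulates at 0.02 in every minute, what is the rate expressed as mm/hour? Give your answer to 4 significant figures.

0.02 in/minute × 25.4 mm/in × 60 minute/hour = 30.48 mm/hour.

30.48 mm/hour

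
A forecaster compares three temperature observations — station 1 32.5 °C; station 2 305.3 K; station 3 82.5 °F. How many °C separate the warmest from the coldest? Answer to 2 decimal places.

station 2: 305.3 K = 32.150 °C.
station 3: 82.5 °F = 28.056 °C.
Spread: 32.500 − 28.056 = 4.444 °C.

4.44 °C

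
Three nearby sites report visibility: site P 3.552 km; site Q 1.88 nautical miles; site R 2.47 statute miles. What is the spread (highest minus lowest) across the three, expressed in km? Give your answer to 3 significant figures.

site Q: 1.88 nmi = 3.48176 km.
site R: 2.47 SM = 3.97508 km.
Spread: 3.97508 − 3.48176 = 0.493 km.

0.493 km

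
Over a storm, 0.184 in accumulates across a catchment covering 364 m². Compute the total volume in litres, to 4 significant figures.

Depth: 0.184 in × 25.4 = 4.6736 mm.
1 mm over 1 m² is 1 L, so volume = 4.6736 × 364 = 1701.1904 L ≈ 1701 L.

1701 litres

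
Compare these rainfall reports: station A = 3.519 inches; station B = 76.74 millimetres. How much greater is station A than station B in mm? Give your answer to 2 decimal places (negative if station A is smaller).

station A: 3.519 in = 89.3826 mm.
Difference: 89.3826 − 76.7400 = 12.64 mm.

12.64 mm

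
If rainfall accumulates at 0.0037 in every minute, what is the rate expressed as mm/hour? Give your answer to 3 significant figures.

5.64 mm/hour

0.0037 in/minute × 25.4 mm/in × 60 minute/hour = 5.64 mm/hour.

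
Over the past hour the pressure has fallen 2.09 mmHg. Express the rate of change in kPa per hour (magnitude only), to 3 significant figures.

2.09 mmHg / 1 h × 0.133322 kPa/mmHg = 0.279 kPa/h.

0.279 kPa per hour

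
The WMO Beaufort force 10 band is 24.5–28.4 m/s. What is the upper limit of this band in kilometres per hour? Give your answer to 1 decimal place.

102.2 km/h

24.5–28.4 m/s × 3.6 = 88.2–102.2 km/h.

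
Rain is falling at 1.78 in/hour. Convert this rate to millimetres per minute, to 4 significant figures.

1.78 in/hour × 25.4 mm/in × 0.0166667 hour/minute = 0.7535 mm/minute.

0.7535 mm/minute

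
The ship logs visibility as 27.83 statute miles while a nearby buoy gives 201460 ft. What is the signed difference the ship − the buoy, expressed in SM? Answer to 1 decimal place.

the buoy: 201460 ft = 38.155 SM.
Difference: 27.830 − 38.155 = -10.3 SM.

-10.3 SM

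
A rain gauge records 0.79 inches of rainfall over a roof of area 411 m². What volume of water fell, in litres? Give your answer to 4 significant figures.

Depth: 0.79 in × 25.4 = 20.066 mm.
1 mm over 1 m² is 1 L, so volume = 20.066 × 411 = 8247.126 L ≈ 8247 L.

8247 litres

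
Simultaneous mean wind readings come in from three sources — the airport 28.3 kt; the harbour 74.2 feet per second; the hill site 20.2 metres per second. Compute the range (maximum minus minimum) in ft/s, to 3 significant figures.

26.4 ft/s

the airport: 28.3 kt = 47.765 ft/s.
the hill site: 20.2 m/s = 66.273 ft/s.
Spread: 74.200 − 47.765 = 26.4 ft/s.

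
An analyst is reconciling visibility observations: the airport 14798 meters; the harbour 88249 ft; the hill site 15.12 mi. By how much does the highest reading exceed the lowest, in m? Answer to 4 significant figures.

the harbour: 88249 ft = 26898.30 m.
the hill site: 15.12 SM = 24333.28 m.
Spread: 26898.30 − 14798.00 = 12100 m.

12100 m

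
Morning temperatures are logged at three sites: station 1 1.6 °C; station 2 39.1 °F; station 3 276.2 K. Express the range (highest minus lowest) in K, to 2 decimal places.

2.34 K

station 2: 39.1 °F = 3.944 °C.
station 3: 276.2 K = 3.050 °C.
Spread: 3.944 − 1.600 = 2.344 °C.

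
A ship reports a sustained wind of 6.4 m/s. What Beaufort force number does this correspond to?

Beaufort force 4

6.4 m/s lies in the Beaufort 4 band (moderate breeze, 5.5–7.9 m/s).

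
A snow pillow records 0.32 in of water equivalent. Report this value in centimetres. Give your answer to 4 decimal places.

0.8128 cm

1 in = 2.54 cm, so 0.32 × 2.54 = 0.8128 cm.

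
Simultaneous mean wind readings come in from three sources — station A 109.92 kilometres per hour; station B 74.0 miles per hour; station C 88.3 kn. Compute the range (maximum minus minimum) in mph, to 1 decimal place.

33.3 mph

station A: 109.92 km/h = 68.301 mph.
station C: 88.3 kt = 101.614 mph.
Spread: 101.614 − 68.301 = 33.3 mph.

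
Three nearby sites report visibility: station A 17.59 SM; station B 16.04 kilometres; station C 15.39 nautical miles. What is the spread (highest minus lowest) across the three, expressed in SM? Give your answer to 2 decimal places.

7.74 SM

station B: 16.04 km = 9.9668 SM.
station C: 15.39 nmi = 17.7105 SM.
Spread: 17.7105 − 9.9668 = 7.74 SM.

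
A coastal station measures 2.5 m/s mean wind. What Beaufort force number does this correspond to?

Beaufort force 2

2.5 m/s lies in the Beaufort 2 band (light breeze, 1.6–3.3 m/s).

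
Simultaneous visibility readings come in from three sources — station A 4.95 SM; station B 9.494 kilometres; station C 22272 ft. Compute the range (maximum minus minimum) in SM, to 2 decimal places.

station B: 9.494 km = 5.8993 SM.
station C: 22272 ft = 4.2182 SM.
Spread: 5.8993 − 4.2182 = 1.68 SM.

1.68 SM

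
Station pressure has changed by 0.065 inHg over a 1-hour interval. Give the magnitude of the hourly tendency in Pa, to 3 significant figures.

220 Pa per hour

0.065 inHg / 1 h × 3386.39 Pa/inHg = 220 Pa/h.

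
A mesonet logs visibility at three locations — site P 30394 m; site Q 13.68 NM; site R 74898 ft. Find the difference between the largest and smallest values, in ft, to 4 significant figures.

24820 ft

site P: 30394 m = 99717.85 ft.
site Q: 13.68 nmi = 83121.26 ft.
Spread: 99717.85 − 74898.00 = 24820 ft.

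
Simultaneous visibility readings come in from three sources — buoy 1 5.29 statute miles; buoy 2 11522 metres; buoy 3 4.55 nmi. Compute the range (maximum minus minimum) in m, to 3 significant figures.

3100 m

buoy 1: 5.29 SM = 8513.43 m.
buoy 3: 4.55 nmi = 8426.60 m.
Spread: 11522.00 − 8426.60 = 3100 m.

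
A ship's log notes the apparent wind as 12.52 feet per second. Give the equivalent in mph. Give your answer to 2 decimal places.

8.54 mph

1 ft/s = 0.681818 mph, so 12.52 × 0.681818 = 8.54 mph.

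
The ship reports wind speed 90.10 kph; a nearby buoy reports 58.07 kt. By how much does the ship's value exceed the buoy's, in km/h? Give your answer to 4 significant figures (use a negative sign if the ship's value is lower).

the buoy: 58.07 kt = 107.5456 km/h.
Difference: 90.1000 − 107.5456 = -17.45 km/h.

-17.45 km/h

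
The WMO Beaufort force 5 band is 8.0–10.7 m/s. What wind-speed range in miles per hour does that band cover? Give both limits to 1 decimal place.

8.0–10.7 m/s × 2.237 = 17.9–23.9 mph.

17.9 to 23.9 mph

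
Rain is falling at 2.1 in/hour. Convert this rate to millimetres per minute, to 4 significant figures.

0.8890 mm/minute

2.1 in/hour × 25.4 mm/in × 0.0166667 hour/minute = 0.8890 mm/minute.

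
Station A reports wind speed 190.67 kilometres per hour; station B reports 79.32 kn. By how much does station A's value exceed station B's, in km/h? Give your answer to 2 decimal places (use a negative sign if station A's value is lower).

43.77 km/h

station B: 79.32 kt = 146.9006 km/h.
Difference: 190.6700 − 146.9006 = 43.77 km/h.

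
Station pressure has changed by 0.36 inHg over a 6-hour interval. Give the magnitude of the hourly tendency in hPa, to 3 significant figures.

0.36 inHg / 6 h × 33.8639 hPa/inHg = 2.03 hPa/h.

2.03 hPa per hour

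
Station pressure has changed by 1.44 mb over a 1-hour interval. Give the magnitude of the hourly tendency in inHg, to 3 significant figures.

0.0425 inHg per hour

1.44 mb / 1 h × 0.02953 inHg/mb = 0.0425 inHg/h.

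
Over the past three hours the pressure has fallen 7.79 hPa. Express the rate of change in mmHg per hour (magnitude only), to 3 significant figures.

1.95 mmHg per hour

7.79 hPa / 3 h × 0.750062 mmHg/hPa = 1.95 mmHg/h.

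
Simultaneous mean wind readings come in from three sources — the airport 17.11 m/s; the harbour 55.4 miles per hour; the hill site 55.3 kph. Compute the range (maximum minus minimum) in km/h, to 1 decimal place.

the airport: 17.11 m/s = 61.596 km/h.
the harbour: 55.4 mph = 89.158 km/h.
Spread: 89.158 − 55.300 = 33.9 km/h.

33.9 km/h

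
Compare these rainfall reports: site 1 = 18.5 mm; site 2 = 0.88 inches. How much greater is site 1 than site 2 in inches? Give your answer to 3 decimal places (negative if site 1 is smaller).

-0.152 in

site 1: 18.5 mm = 0.72835 in.
Difference: 0.72835 − 0.88000 = -0.152 in.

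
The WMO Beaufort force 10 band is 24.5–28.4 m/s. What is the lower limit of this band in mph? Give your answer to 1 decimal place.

24.5–28.4 m/s × 2.237 = 54.8–63.5 mph.

54.8 mph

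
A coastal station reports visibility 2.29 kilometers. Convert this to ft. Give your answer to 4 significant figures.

7513 ft

1 km = 3280.84 ft, so 2.29 × 3280.84 = 7513 ft.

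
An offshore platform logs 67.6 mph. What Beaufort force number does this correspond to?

67.6 mph = 30.2 m/s, which is Beaufort 11 (violent storm, 28.5–32.6 m/s).

Beaufort force 11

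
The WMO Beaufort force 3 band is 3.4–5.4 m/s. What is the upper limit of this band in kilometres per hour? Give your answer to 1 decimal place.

19.4 km/h

3.4–5.4 m/s × 3.6 = 12.2–19.4 km/h.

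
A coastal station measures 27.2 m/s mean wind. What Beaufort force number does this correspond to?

27.2 m/s lies in the Beaufort 10 band (storm, 24.5–28.4 m/s).

Beaufort force 10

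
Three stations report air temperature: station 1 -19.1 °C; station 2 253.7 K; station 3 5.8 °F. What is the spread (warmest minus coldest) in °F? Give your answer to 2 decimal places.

station 2: 253.7 K = -19.450 °C.
station 3: 5.8 °F = -14.556 °C.
Spread: (-14.556) − (-19.450) = 4.894 °C = 8.81 °F.

8.81 °F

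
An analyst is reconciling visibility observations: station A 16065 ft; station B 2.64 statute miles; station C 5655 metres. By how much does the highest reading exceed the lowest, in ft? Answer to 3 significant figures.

station B: 2.64 SM = 13939.20 ft.
station C: 5655 m = 18553.15 ft.
Spread: 18553.15 − 13939.20 = 4610 ft.

4610 ft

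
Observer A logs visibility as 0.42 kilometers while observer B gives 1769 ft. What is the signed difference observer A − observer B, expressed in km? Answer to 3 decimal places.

-0.119 km

observer B: 1769 ft = 0.53919 km.
Difference: 0.42000 − 0.53919 = -0.119 km.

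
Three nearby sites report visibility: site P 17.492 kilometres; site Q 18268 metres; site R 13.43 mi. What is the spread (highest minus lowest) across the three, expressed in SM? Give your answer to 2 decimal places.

2.56 SM

site P: 17.492 km = 10.8690 SM.
site Q: 18268 m = 11.3512 SM.
Spread: 13.4300 − 10.8690 = 2.56 SM.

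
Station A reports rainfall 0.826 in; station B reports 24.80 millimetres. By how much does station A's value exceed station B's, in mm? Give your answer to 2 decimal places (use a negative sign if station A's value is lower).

-3.82 mm

station A: 0.826 in = 20.9804 mm.
Difference: 20.9804 − 24.8000 = -3.82 mm.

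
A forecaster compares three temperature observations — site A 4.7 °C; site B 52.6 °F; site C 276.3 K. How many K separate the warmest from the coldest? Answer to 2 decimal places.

site B: 52.6 °F = 11.444 °C.
site C: 276.3 K = 3.150 °C.
Spread: 11.444 − 3.150 = 8.294 °C.

8.29 K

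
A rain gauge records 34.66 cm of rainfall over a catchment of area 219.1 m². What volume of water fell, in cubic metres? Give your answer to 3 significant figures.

Depth: 34.66 cm × 10 = 346.6 mm.
1 mm over 1 m² is 1 L, so volume = 346.6 × 219.1 = 75940.06 L = 75.9 m³.

75.9 cubic metres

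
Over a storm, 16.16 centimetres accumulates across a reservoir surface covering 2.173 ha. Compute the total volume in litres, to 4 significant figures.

3512000 litres

Depth: 16.16 cm × 10 = 161.6 mm.
Area: 2.173 ha = 21730 m².
1 mm over 1 m² is 1 L, so volume = 161.6 × 21730 = 3511568 L ≈ 3512000 L.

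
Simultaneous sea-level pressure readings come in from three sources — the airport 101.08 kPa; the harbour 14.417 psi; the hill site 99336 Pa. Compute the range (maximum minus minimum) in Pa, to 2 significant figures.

the airport: 101.08 kPa = 101080.00 Pa.
the harbour: 14.417 psi = 99401.72 Pa.
Spread: 101080.00 − 99336.00 = 1700 Pa.

1700 Pa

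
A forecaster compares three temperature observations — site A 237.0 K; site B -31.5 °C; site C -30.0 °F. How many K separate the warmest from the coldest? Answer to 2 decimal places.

site A: 237.0 K = -36.150 °C.
site C: -30.0 °F = -34.444 °C.
Spread: (-31.500) − (-36.150) = 4.650 °C.

4.65 K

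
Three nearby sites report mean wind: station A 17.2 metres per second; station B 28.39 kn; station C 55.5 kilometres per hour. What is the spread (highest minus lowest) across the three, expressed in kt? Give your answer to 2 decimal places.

5.04 kt

station A: 17.2 m/s = 33.4341 kt.
station C: 55.5 km/h = 29.9676 kt.
Spread: 33.4341 − 28.3900 = 5.04 kt.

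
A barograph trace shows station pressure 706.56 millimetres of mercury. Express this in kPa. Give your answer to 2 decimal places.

94.20 kPa

1 mmHg = 0.133322 kPa, so 706.56 × 0.133322 = 94.20 kPa.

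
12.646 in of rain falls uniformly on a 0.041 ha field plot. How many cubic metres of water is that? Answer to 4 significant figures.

Depth: 12.646 in × 25.4 = 321.2084 mm.
Area: 0.041 ha = 410 m².
1 mm over 1 m² is 1 L, so volume = 321.2084 × 410 = 131695.44 L = 131.7 m³.

131.7 cubic metres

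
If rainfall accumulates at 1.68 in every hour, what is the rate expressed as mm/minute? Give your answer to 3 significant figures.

0.711 mm/minute

1.68 in/hour × 25.4 mm/in × 0.0166667 hour/minute = 0.711 mm/minute.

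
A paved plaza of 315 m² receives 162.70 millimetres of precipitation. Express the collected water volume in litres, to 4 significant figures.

1 mm over 1 m² is 1 L, so volume = 162.7 × 315 = 51250.5 L ≈ 51250 L.

51250 litres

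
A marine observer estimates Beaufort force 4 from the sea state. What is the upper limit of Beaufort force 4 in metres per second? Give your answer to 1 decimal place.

7.9 m/s

Beaufort 4 (moderate breeze) spans 5.5–7.9 m/s.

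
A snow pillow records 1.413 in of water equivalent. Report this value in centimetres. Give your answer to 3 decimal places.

1 in = 2.54 cm, so 1.413 × 2.54 = 3.589 cm.

3.589 cm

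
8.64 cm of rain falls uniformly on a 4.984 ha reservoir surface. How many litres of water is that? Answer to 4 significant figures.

4306000 litres

Depth: 8.64 cm × 10 = 86.4 mm.
Area: 4.984 ha = 49840 m².
1 mm over 1 m² is 1 L, so volume = 86.4 × 49840 = 4306176 L ≈ 4306000 L.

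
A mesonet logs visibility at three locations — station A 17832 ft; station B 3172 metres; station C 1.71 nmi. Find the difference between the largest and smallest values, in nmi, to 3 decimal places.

station A: 17832 ft = 2.93477 nmi.
station B: 3172 m = 1.71274 nmi.
Spread: 2.93477 − 1.71000 = 1.225 nmi.

1.225 nmi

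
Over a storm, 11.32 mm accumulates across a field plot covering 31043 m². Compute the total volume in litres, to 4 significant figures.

1 mm over 1 m² is 1 L, so volume = 11.32 × 31043 = 351406.76 L ≈ 351400 L.

351400 litres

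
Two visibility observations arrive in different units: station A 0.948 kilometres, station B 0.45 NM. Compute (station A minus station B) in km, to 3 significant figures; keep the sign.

station B: 0.45 nmi = 0.83340 km.
Difference: 0.94800 − 0.83340 = 0.115 km.

0.115 km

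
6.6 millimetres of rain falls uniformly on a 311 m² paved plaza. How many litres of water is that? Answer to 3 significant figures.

1 mm over 1 m² is 1 L, so volume = 6.6 × 311 = 2052.6 L ≈ 2050 L.

2050 litres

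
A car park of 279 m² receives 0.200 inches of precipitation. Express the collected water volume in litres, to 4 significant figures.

Depth: 0.200 in × 25.4 = 5.08 mm.
1 mm over 1 m² is 1 L, so volume = 5.08 × 279 = 1417.32 L ≈ 1417 L.

1417 litres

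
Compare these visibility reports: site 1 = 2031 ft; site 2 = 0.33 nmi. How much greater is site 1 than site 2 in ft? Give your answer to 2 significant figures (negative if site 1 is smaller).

site 2: 0.33 nmi = 2005.12 ft.
Difference: 2031.00 − 2005.12 = 26 ft.

26 ft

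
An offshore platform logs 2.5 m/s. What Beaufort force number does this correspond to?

Beaufort force 2

2.5 m/s lies in the Beaufort 2 band (light breeze, 1.6–3.3 m/s).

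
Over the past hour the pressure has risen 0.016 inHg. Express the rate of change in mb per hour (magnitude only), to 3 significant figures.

0.542 mb per hour

0.016 inHg / 1 h × 33.8639 mb/inHg = 0.542 mb/h.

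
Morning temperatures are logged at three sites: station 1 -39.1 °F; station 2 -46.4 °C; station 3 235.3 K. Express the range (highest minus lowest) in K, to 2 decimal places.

8.55 K

station 1: -39.1 °F = -39.500 °C.
station 3: 235.3 K = -37.850 °C.
Spread: (-37.850) − (-46.400) = 8.550 °C.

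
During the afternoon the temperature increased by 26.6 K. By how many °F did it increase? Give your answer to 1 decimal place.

Converting a difference, only the 9/5 scale factor applies: Δ°F = 26.6 × 1.8 = 47.9 °F.

47.9 °F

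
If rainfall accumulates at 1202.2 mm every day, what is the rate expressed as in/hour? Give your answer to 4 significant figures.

1.972 in/hour

1202.2 mm/day × 0.0393701 in/mm × 0.0416667 day/hour = 1.972 in/hour.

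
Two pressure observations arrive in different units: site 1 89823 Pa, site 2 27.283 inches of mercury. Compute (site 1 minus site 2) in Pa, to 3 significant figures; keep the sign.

site 2: 27.283 inHg = 92390.85 Pa.
Difference: 89823.00 − 92390.85 = -2570 Pa.

-2570 Pa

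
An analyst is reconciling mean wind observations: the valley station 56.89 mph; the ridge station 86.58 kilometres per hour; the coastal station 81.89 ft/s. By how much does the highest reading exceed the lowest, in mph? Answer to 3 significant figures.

3.09 mph

the ridge station: 86.58 km/h = 53.7983 mph.
the coastal station: 81.89 ft/s = 55.8341 mph.
Spread: 56.8900 − 53.7983 = 3.09 mph.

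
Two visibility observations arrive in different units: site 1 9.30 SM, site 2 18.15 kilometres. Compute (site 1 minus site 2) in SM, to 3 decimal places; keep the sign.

site 2: 18.15 km = 11.27789 SM.
Difference: 9.30000 − 11.27789 = -1.978 SM.

-1.978 SM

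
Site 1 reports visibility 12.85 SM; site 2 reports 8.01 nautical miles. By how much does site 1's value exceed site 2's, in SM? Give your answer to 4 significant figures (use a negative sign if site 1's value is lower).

3.632 SM

site 2: 8.01 nmi = 9.21774 SM.
Difference: 12.85000 − 9.21774 = 3.632 SM.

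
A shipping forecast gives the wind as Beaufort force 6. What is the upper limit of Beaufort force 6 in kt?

Beaufort 6 (strong breeze) spans 22–27 knots.

27 kt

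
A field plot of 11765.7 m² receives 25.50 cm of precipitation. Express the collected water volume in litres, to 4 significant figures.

Depth: 25.50 cm × 10 = 255 mm.
1 mm over 1 m² is 1 L, so volume = 255 × 11765.7 = 3000253.5 L ≈ 3000000 L.

3000000 litres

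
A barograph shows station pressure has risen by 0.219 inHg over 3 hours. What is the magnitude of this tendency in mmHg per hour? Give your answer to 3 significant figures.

1.85 mmHg per hour

0.219 inHg / 3 h × 25.4 mmHg/inHg = 1.85 mmHg/h.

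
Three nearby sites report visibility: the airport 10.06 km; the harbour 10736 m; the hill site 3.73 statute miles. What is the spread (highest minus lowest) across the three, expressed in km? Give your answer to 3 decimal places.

the harbour: 10736 m = 10.73600 km.
the hill site: 3.73 SM = 6.00285 km.
Spread: 10.73600 − 6.00285 = 4.733 km.

4.733 km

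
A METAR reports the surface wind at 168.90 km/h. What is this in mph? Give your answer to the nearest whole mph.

1 km/h = 0.621371 mph, so 168.90 × 0.621371 = 105 mph.

105 mph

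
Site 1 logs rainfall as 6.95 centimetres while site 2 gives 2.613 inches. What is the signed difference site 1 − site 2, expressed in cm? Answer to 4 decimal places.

0.3130 cm

site 2: 2.613 in = 6.637020 cm.
Difference: 6.950000 − 6.637020 = 0.3130 cm.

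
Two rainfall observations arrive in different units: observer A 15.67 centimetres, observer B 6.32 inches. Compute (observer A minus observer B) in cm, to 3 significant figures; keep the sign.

-0.383 cm

observer B: 6.32 in = 16.05280 cm.
Difference: 15.67000 − 16.05280 = -0.383 cm.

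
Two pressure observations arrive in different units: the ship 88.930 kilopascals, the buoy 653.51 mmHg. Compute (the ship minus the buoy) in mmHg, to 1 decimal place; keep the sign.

the ship: 88.930 kPa = 667.030 mmHg.
Difference: 667.030 − 653.510 = 13.5 mmHg.

13.5 mmHg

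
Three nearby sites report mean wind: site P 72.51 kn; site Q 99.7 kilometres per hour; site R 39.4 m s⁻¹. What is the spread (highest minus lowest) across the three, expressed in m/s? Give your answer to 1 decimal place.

11.7 m/s

site P: 72.51 kt = 37.302 m/s.
site Q: 99.7 km/h = 27.694 m/s.
Spread: 39.400 − 27.694 = 11.7 m/s.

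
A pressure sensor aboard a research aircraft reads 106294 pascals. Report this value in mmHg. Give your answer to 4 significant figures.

1 Pa = 0.00750062 mmHg, so 106294 × 0.00750062 = 797.3 mmHg.

797.3 mmHg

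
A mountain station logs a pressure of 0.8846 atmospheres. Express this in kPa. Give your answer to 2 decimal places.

1 atm = 101.325 kPa, so 0.8846 × 101.325 = 89.63 kPa.

89.63 kPa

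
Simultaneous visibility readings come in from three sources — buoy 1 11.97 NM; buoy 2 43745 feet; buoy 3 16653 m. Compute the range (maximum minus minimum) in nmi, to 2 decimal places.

4.77 nmi

buoy 2: 43745 ft = 7.1995 nmi.
buoy 3: 16653 m = 8.9919 nmi.
Spread: 11.9700 − 7.1995 = 4.77 nmi.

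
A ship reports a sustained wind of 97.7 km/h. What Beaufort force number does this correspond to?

Beaufort force 10

97.7 km/h = 27.1 m/s, which is Beaufort 10 (storm, 24.5–28.4 m/s).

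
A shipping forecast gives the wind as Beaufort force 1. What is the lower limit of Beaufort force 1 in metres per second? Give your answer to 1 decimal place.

Beaufort 1 (light air) spans 0.3–1.5 m/s.

0.3 m/s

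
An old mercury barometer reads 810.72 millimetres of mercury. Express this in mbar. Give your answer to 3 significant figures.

1 mmHg = 1.33322 mb, so 810.72 × 1.33322 = 1080 mb.

1080 mb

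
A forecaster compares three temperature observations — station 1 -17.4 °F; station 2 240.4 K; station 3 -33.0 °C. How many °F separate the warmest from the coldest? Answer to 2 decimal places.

10.00 °F

station 1: -17.4 °F = -27.444 °C.
station 2: 240.4 K = -32.750 °C.
Spread: (-27.444) − (-33.000) = 5.556 °C = 10.00 °F.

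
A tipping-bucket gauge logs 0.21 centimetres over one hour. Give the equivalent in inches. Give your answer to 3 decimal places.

1 cm = 0.393701 in, so 0.21 × 0.393701 = 0.083 in.

0.083 in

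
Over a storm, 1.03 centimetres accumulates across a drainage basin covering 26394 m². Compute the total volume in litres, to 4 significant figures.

Depth: 1.03 cm × 10 = 10.3 mm.
1 mm over 1 m² is 1 L, so volume = 10.3 × 26394 = 271858.2 L ≈ 271900 L.

271900 litres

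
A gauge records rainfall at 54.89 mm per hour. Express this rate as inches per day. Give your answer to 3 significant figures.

51.9 in/day

54.89 mm/hour × 0.0393701 in/mm × 24 hour/day = 51.9 in/day.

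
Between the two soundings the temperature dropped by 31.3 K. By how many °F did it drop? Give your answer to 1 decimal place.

For a temperature change the 32° offset cancels: Δ°F = 31.3 × 1.8 = 56.3 °F.

56.3 °F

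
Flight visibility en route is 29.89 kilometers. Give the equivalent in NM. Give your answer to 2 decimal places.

1 km = 0.539957 nmi, so 29.89 × 0.539957 = 16.14 nmi.

16.14 nmi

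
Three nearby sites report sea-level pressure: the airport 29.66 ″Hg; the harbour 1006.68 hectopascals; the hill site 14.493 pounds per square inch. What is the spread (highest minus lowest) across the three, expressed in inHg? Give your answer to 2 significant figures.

0.22 inHg

the harbour: 1006.68 hPa = 29.7272 inHg.
the hill site: 14.493 psi = 29.5080 inHg.
Spread: 29.7272 − 29.5080 = 0.22 inHg.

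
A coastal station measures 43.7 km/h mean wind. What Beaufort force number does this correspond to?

Beaufort force 6

43.7 km/h = 12.1 m/s, which is Beaufort 6 (strong breeze, 10.8–13.8 m/s).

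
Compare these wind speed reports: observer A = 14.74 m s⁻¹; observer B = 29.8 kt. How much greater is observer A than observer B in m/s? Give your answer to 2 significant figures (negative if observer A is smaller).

-0.59 m/s

observer B: 29.8 kt = 15.3304 m/s.
Difference: 14.7400 − 15.3304 = -0.59 m/s.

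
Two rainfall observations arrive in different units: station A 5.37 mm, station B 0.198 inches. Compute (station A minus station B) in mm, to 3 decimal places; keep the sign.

station B: 0.198 in = 5.02920 mm.
Difference: 5.37000 − 5.02920 = 0.341 mm.

0.341 mm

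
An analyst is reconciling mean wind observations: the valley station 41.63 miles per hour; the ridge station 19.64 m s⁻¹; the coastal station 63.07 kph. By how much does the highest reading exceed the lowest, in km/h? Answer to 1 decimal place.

7.6 km/h

the valley station: 41.63 mph = 66.997 km/h.
the ridge station: 19.64 m/s = 70.704 km/h.
Spread: 70.704 − 63.070 = 7.6 km/h.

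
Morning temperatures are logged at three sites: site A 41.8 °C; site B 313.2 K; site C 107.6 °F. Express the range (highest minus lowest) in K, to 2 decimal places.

site B: 313.2 K = 40.050 °C.
site C: 107.6 °F = 42.000 °C.
Spread: 42.000 − 40.050 = 1.950 °C.

1.95 K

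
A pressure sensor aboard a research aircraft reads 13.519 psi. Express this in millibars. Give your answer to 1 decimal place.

1 psi = 68.9476 mb, so 13.519 × 68.9476 = 932.1 mb.

932.1 mb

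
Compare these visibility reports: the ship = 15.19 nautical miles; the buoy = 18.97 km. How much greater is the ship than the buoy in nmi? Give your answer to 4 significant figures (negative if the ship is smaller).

the buoy: 18.97 km = 10.24298 nmi.
Difference: 15.19000 − 10.24298 = 4.947 nmi.

4.947 nmi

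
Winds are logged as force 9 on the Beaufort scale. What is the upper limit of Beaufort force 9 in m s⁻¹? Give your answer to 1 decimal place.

Beaufort 9 (strong gale) spans 20.8–24.4 m/s.

24.4 m/s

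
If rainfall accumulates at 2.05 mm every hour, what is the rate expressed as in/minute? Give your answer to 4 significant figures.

2.05 mm/hour × 0.0393701 in/mm × 0.0166667 hour/minute = 0.001345 in/minute.

0.001345 in/minute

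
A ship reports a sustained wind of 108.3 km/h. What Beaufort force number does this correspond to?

Beaufort force 11

108.3 km/h = 30.1 m/s, which is Beaufort 11 (violent storm, 28.5–32.6 m/s).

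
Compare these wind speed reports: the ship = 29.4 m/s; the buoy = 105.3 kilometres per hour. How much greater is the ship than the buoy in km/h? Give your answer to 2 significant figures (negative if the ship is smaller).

0.54 km/h

the ship: 29.4 m/s = 105.8400 km/h.
Difference: 105.8400 − 105.3000 = 0.54 km/h.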